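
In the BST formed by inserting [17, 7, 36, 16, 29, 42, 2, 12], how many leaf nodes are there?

Tree built from: [17, 7, 36, 16, 29, 42, 2, 12]
Tree (level-order array): [17, 7, 36, 2, 16, 29, 42, None, None, 12]
Rule: A leaf has 0 children.
Per-node child counts:
  node 17: 2 child(ren)
  node 7: 2 child(ren)
  node 2: 0 child(ren)
  node 16: 1 child(ren)
  node 12: 0 child(ren)
  node 36: 2 child(ren)
  node 29: 0 child(ren)
  node 42: 0 child(ren)
Matching nodes: [2, 12, 29, 42]
Count of leaf nodes: 4


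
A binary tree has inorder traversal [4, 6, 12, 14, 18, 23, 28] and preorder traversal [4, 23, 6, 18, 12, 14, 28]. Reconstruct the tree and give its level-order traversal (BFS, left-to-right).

Inorder:  [4, 6, 12, 14, 18, 23, 28]
Preorder: [4, 23, 6, 18, 12, 14, 28]
Algorithm: preorder visits root first, so consume preorder in order;
for each root, split the current inorder slice at that value into
left-subtree inorder and right-subtree inorder, then recurse.
Recursive splits:
  root=4; inorder splits into left=[], right=[6, 12, 14, 18, 23, 28]
  root=23; inorder splits into left=[6, 12, 14, 18], right=[28]
  root=6; inorder splits into left=[], right=[12, 14, 18]
  root=18; inorder splits into left=[12, 14], right=[]
  root=12; inorder splits into left=[], right=[14]
  root=14; inorder splits into left=[], right=[]
  root=28; inorder splits into left=[], right=[]
Reconstructed level-order: [4, 23, 6, 28, 18, 12, 14]


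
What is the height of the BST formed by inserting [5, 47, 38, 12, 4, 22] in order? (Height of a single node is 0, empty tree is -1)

Insertion order: [5, 47, 38, 12, 4, 22]
Tree (level-order array): [5, 4, 47, None, None, 38, None, 12, None, None, 22]
Compute height bottom-up (empty subtree = -1):
  height(4) = 1 + max(-1, -1) = 0
  height(22) = 1 + max(-1, -1) = 0
  height(12) = 1 + max(-1, 0) = 1
  height(38) = 1 + max(1, -1) = 2
  height(47) = 1 + max(2, -1) = 3
  height(5) = 1 + max(0, 3) = 4
Height = 4


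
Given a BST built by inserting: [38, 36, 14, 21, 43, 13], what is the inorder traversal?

Tree insertion order: [38, 36, 14, 21, 43, 13]
Tree (level-order array): [38, 36, 43, 14, None, None, None, 13, 21]
Inorder traversal: [13, 14, 21, 36, 38, 43]


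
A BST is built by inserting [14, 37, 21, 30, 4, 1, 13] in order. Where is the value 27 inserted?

Starting tree (level order): [14, 4, 37, 1, 13, 21, None, None, None, None, None, None, 30]
Insertion path: 14 -> 37 -> 21 -> 30
Result: insert 27 as left child of 30
Final tree (level order): [14, 4, 37, 1, 13, 21, None, None, None, None, None, None, 30, 27]


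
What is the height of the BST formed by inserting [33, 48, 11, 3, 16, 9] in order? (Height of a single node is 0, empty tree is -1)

Insertion order: [33, 48, 11, 3, 16, 9]
Tree (level-order array): [33, 11, 48, 3, 16, None, None, None, 9]
Compute height bottom-up (empty subtree = -1):
  height(9) = 1 + max(-1, -1) = 0
  height(3) = 1 + max(-1, 0) = 1
  height(16) = 1 + max(-1, -1) = 0
  height(11) = 1 + max(1, 0) = 2
  height(48) = 1 + max(-1, -1) = 0
  height(33) = 1 + max(2, 0) = 3
Height = 3


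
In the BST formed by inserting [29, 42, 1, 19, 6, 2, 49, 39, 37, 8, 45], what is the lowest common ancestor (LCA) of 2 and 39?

Tree insertion order: [29, 42, 1, 19, 6, 2, 49, 39, 37, 8, 45]
Tree (level-order array): [29, 1, 42, None, 19, 39, 49, 6, None, 37, None, 45, None, 2, 8]
In a BST, the LCA of p=2, q=39 is the first node v on the
root-to-leaf path with p <= v <= q (go left if both < v, right if both > v).
Walk from root:
  at 29: 2 <= 29 <= 39, this is the LCA
LCA = 29


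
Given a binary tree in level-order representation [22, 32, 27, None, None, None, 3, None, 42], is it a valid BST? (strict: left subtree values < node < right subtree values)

Level-order array: [22, 32, 27, None, None, None, 3, None, 42]
Validate using subtree bounds (lo, hi): at each node, require lo < value < hi,
then recurse left with hi=value and right with lo=value.
Preorder trace (stopping at first violation):
  at node 22 with bounds (-inf, +inf): OK
  at node 32 with bounds (-inf, 22): VIOLATION
Node 32 violates its bound: not (-inf < 32 < 22).
Result: Not a valid BST


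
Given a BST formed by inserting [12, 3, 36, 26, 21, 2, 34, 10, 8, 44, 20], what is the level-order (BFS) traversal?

Tree insertion order: [12, 3, 36, 26, 21, 2, 34, 10, 8, 44, 20]
Tree (level-order array): [12, 3, 36, 2, 10, 26, 44, None, None, 8, None, 21, 34, None, None, None, None, 20]
BFS from the root, enqueuing left then right child of each popped node:
  queue [12] -> pop 12, enqueue [3, 36], visited so far: [12]
  queue [3, 36] -> pop 3, enqueue [2, 10], visited so far: [12, 3]
  queue [36, 2, 10] -> pop 36, enqueue [26, 44], visited so far: [12, 3, 36]
  queue [2, 10, 26, 44] -> pop 2, enqueue [none], visited so far: [12, 3, 36, 2]
  queue [10, 26, 44] -> pop 10, enqueue [8], visited so far: [12, 3, 36, 2, 10]
  queue [26, 44, 8] -> pop 26, enqueue [21, 34], visited so far: [12, 3, 36, 2, 10, 26]
  queue [44, 8, 21, 34] -> pop 44, enqueue [none], visited so far: [12, 3, 36, 2, 10, 26, 44]
  queue [8, 21, 34] -> pop 8, enqueue [none], visited so far: [12, 3, 36, 2, 10, 26, 44, 8]
  queue [21, 34] -> pop 21, enqueue [20], visited so far: [12, 3, 36, 2, 10, 26, 44, 8, 21]
  queue [34, 20] -> pop 34, enqueue [none], visited so far: [12, 3, 36, 2, 10, 26, 44, 8, 21, 34]
  queue [20] -> pop 20, enqueue [none], visited so far: [12, 3, 36, 2, 10, 26, 44, 8, 21, 34, 20]
Result: [12, 3, 36, 2, 10, 26, 44, 8, 21, 34, 20]


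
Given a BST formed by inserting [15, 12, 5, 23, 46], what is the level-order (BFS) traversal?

Tree insertion order: [15, 12, 5, 23, 46]
Tree (level-order array): [15, 12, 23, 5, None, None, 46]
BFS from the root, enqueuing left then right child of each popped node:
  queue [15] -> pop 15, enqueue [12, 23], visited so far: [15]
  queue [12, 23] -> pop 12, enqueue [5], visited so far: [15, 12]
  queue [23, 5] -> pop 23, enqueue [46], visited so far: [15, 12, 23]
  queue [5, 46] -> pop 5, enqueue [none], visited so far: [15, 12, 23, 5]
  queue [46] -> pop 46, enqueue [none], visited so far: [15, 12, 23, 5, 46]
Result: [15, 12, 23, 5, 46]


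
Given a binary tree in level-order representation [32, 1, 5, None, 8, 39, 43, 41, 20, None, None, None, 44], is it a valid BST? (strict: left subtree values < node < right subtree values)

Level-order array: [32, 1, 5, None, 8, 39, 43, 41, 20, None, None, None, 44]
Validate using subtree bounds (lo, hi): at each node, require lo < value < hi,
then recurse left with hi=value and right with lo=value.
Preorder trace (stopping at first violation):
  at node 32 with bounds (-inf, +inf): OK
  at node 1 with bounds (-inf, 32): OK
  at node 8 with bounds (1, 32): OK
  at node 41 with bounds (1, 8): VIOLATION
Node 41 violates its bound: not (1 < 41 < 8).
Result: Not a valid BST


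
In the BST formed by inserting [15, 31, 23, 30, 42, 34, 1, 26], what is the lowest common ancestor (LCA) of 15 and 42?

Tree insertion order: [15, 31, 23, 30, 42, 34, 1, 26]
Tree (level-order array): [15, 1, 31, None, None, 23, 42, None, 30, 34, None, 26]
In a BST, the LCA of p=15, q=42 is the first node v on the
root-to-leaf path with p <= v <= q (go left if both < v, right if both > v).
Walk from root:
  at 15: 15 <= 15 <= 42, this is the LCA
LCA = 15


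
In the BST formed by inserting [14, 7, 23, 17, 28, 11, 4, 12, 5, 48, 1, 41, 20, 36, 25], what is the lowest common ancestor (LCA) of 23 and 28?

Tree insertion order: [14, 7, 23, 17, 28, 11, 4, 12, 5, 48, 1, 41, 20, 36, 25]
Tree (level-order array): [14, 7, 23, 4, 11, 17, 28, 1, 5, None, 12, None, 20, 25, 48, None, None, None, None, None, None, None, None, None, None, 41, None, 36]
In a BST, the LCA of p=23, q=28 is the first node v on the
root-to-leaf path with p <= v <= q (go left if both < v, right if both > v).
Walk from root:
  at 14: both 23 and 28 > 14, go right
  at 23: 23 <= 23 <= 28, this is the LCA
LCA = 23


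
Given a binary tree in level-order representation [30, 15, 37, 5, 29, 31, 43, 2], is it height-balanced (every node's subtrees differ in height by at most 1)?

Tree (level-order array): [30, 15, 37, 5, 29, 31, 43, 2]
Definition: a tree is height-balanced if, at every node, |h(left) - h(right)| <= 1 (empty subtree has height -1).
Bottom-up per-node check:
  node 2: h_left=-1, h_right=-1, diff=0 [OK], height=0
  node 5: h_left=0, h_right=-1, diff=1 [OK], height=1
  node 29: h_left=-1, h_right=-1, diff=0 [OK], height=0
  node 15: h_left=1, h_right=0, diff=1 [OK], height=2
  node 31: h_left=-1, h_right=-1, diff=0 [OK], height=0
  node 43: h_left=-1, h_right=-1, diff=0 [OK], height=0
  node 37: h_left=0, h_right=0, diff=0 [OK], height=1
  node 30: h_left=2, h_right=1, diff=1 [OK], height=3
All nodes satisfy the balance condition.
Result: Balanced


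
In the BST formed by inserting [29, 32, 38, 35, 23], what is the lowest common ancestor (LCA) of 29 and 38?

Tree insertion order: [29, 32, 38, 35, 23]
Tree (level-order array): [29, 23, 32, None, None, None, 38, 35]
In a BST, the LCA of p=29, q=38 is the first node v on the
root-to-leaf path with p <= v <= q (go left if both < v, right if both > v).
Walk from root:
  at 29: 29 <= 29 <= 38, this is the LCA
LCA = 29


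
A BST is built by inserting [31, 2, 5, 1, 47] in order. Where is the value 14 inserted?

Starting tree (level order): [31, 2, 47, 1, 5]
Insertion path: 31 -> 2 -> 5
Result: insert 14 as right child of 5
Final tree (level order): [31, 2, 47, 1, 5, None, None, None, None, None, 14]


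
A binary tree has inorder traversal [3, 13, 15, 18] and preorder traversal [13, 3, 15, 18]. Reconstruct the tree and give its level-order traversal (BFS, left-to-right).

Inorder:  [3, 13, 15, 18]
Preorder: [13, 3, 15, 18]
Algorithm: preorder visits root first, so consume preorder in order;
for each root, split the current inorder slice at that value into
left-subtree inorder and right-subtree inorder, then recurse.
Recursive splits:
  root=13; inorder splits into left=[3], right=[15, 18]
  root=3; inorder splits into left=[], right=[]
  root=15; inorder splits into left=[], right=[18]
  root=18; inorder splits into left=[], right=[]
Reconstructed level-order: [13, 3, 15, 18]


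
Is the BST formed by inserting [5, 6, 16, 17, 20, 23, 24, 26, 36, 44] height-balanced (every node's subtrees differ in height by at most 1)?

Tree (level-order array): [5, None, 6, None, 16, None, 17, None, 20, None, 23, None, 24, None, 26, None, 36, None, 44]
Definition: a tree is height-balanced if, at every node, |h(left) - h(right)| <= 1 (empty subtree has height -1).
Bottom-up per-node check:
  node 44: h_left=-1, h_right=-1, diff=0 [OK], height=0
  node 36: h_left=-1, h_right=0, diff=1 [OK], height=1
  node 26: h_left=-1, h_right=1, diff=2 [FAIL (|-1-1|=2 > 1)], height=2
  node 24: h_left=-1, h_right=2, diff=3 [FAIL (|-1-2|=3 > 1)], height=3
  node 23: h_left=-1, h_right=3, diff=4 [FAIL (|-1-3|=4 > 1)], height=4
  node 20: h_left=-1, h_right=4, diff=5 [FAIL (|-1-4|=5 > 1)], height=5
  node 17: h_left=-1, h_right=5, diff=6 [FAIL (|-1-5|=6 > 1)], height=6
  node 16: h_left=-1, h_right=6, diff=7 [FAIL (|-1-6|=7 > 1)], height=7
  node 6: h_left=-1, h_right=7, diff=8 [FAIL (|-1-7|=8 > 1)], height=8
  node 5: h_left=-1, h_right=8, diff=9 [FAIL (|-1-8|=9 > 1)], height=9
Node 26 violates the condition: |-1 - 1| = 2 > 1.
Result: Not balanced


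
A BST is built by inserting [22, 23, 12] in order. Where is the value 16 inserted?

Starting tree (level order): [22, 12, 23]
Insertion path: 22 -> 12
Result: insert 16 as right child of 12
Final tree (level order): [22, 12, 23, None, 16]


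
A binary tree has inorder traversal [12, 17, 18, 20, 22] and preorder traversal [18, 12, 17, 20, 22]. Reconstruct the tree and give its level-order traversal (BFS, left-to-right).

Inorder:  [12, 17, 18, 20, 22]
Preorder: [18, 12, 17, 20, 22]
Algorithm: preorder visits root first, so consume preorder in order;
for each root, split the current inorder slice at that value into
left-subtree inorder and right-subtree inorder, then recurse.
Recursive splits:
  root=18; inorder splits into left=[12, 17], right=[20, 22]
  root=12; inorder splits into left=[], right=[17]
  root=17; inorder splits into left=[], right=[]
  root=20; inorder splits into left=[], right=[22]
  root=22; inorder splits into left=[], right=[]
Reconstructed level-order: [18, 12, 20, 17, 22]


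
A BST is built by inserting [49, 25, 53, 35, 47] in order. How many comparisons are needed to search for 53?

Search path for 53: 49 -> 53
Found: True
Comparisons: 2


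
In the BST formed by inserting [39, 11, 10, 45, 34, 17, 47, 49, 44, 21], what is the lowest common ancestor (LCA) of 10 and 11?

Tree insertion order: [39, 11, 10, 45, 34, 17, 47, 49, 44, 21]
Tree (level-order array): [39, 11, 45, 10, 34, 44, 47, None, None, 17, None, None, None, None, 49, None, 21]
In a BST, the LCA of p=10, q=11 is the first node v on the
root-to-leaf path with p <= v <= q (go left if both < v, right if both > v).
Walk from root:
  at 39: both 10 and 11 < 39, go left
  at 11: 10 <= 11 <= 11, this is the LCA
LCA = 11


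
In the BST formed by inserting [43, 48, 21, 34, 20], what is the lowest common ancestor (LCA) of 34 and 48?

Tree insertion order: [43, 48, 21, 34, 20]
Tree (level-order array): [43, 21, 48, 20, 34]
In a BST, the LCA of p=34, q=48 is the first node v on the
root-to-leaf path with p <= v <= q (go left if both < v, right if both > v).
Walk from root:
  at 43: 34 <= 43 <= 48, this is the LCA
LCA = 43


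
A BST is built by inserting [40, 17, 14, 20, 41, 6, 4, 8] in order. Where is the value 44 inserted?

Starting tree (level order): [40, 17, 41, 14, 20, None, None, 6, None, None, None, 4, 8]
Insertion path: 40 -> 41
Result: insert 44 as right child of 41
Final tree (level order): [40, 17, 41, 14, 20, None, 44, 6, None, None, None, None, None, 4, 8]


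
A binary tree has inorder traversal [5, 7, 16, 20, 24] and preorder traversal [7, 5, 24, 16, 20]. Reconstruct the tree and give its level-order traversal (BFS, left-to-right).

Inorder:  [5, 7, 16, 20, 24]
Preorder: [7, 5, 24, 16, 20]
Algorithm: preorder visits root first, so consume preorder in order;
for each root, split the current inorder slice at that value into
left-subtree inorder and right-subtree inorder, then recurse.
Recursive splits:
  root=7; inorder splits into left=[5], right=[16, 20, 24]
  root=5; inorder splits into left=[], right=[]
  root=24; inorder splits into left=[16, 20], right=[]
  root=16; inorder splits into left=[], right=[20]
  root=20; inorder splits into left=[], right=[]
Reconstructed level-order: [7, 5, 24, 16, 20]


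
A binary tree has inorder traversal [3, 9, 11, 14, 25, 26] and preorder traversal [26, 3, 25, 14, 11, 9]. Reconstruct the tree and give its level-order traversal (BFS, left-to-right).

Inorder:  [3, 9, 11, 14, 25, 26]
Preorder: [26, 3, 25, 14, 11, 9]
Algorithm: preorder visits root first, so consume preorder in order;
for each root, split the current inorder slice at that value into
left-subtree inorder and right-subtree inorder, then recurse.
Recursive splits:
  root=26; inorder splits into left=[3, 9, 11, 14, 25], right=[]
  root=3; inorder splits into left=[], right=[9, 11, 14, 25]
  root=25; inorder splits into left=[9, 11, 14], right=[]
  root=14; inorder splits into left=[9, 11], right=[]
  root=11; inorder splits into left=[9], right=[]
  root=9; inorder splits into left=[], right=[]
Reconstructed level-order: [26, 3, 25, 14, 11, 9]


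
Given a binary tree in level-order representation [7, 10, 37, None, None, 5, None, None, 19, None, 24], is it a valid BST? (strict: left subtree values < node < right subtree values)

Level-order array: [7, 10, 37, None, None, 5, None, None, 19, None, 24]
Validate using subtree bounds (lo, hi): at each node, require lo < value < hi,
then recurse left with hi=value and right with lo=value.
Preorder trace (stopping at first violation):
  at node 7 with bounds (-inf, +inf): OK
  at node 10 with bounds (-inf, 7): VIOLATION
Node 10 violates its bound: not (-inf < 10 < 7).
Result: Not a valid BST


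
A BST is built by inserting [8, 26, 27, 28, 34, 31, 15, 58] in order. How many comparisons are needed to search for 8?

Search path for 8: 8
Found: True
Comparisons: 1


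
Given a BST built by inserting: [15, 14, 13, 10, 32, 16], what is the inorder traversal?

Tree insertion order: [15, 14, 13, 10, 32, 16]
Tree (level-order array): [15, 14, 32, 13, None, 16, None, 10]
Inorder traversal: [10, 13, 14, 15, 16, 32]


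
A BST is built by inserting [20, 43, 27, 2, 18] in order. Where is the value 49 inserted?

Starting tree (level order): [20, 2, 43, None, 18, 27]
Insertion path: 20 -> 43
Result: insert 49 as right child of 43
Final tree (level order): [20, 2, 43, None, 18, 27, 49]


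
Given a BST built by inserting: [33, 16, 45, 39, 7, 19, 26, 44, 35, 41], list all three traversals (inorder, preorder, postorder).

Tree insertion order: [33, 16, 45, 39, 7, 19, 26, 44, 35, 41]
Tree (level-order array): [33, 16, 45, 7, 19, 39, None, None, None, None, 26, 35, 44, None, None, None, None, 41]
Inorder (L, root, R): [7, 16, 19, 26, 33, 35, 39, 41, 44, 45]
Preorder (root, L, R): [33, 16, 7, 19, 26, 45, 39, 35, 44, 41]
Postorder (L, R, root): [7, 26, 19, 16, 35, 41, 44, 39, 45, 33]


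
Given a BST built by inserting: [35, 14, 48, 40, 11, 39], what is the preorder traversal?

Tree insertion order: [35, 14, 48, 40, 11, 39]
Tree (level-order array): [35, 14, 48, 11, None, 40, None, None, None, 39]
Preorder traversal: [35, 14, 11, 48, 40, 39]


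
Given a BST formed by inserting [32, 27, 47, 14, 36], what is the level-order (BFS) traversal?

Tree insertion order: [32, 27, 47, 14, 36]
Tree (level-order array): [32, 27, 47, 14, None, 36]
BFS from the root, enqueuing left then right child of each popped node:
  queue [32] -> pop 32, enqueue [27, 47], visited so far: [32]
  queue [27, 47] -> pop 27, enqueue [14], visited so far: [32, 27]
  queue [47, 14] -> pop 47, enqueue [36], visited so far: [32, 27, 47]
  queue [14, 36] -> pop 14, enqueue [none], visited so far: [32, 27, 47, 14]
  queue [36] -> pop 36, enqueue [none], visited so far: [32, 27, 47, 14, 36]
Result: [32, 27, 47, 14, 36]


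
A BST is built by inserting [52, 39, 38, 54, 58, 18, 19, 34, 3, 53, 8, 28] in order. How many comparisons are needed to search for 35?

Search path for 35: 52 -> 39 -> 38 -> 18 -> 19 -> 34
Found: False
Comparisons: 6


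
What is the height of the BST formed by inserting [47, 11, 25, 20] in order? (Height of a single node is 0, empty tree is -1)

Insertion order: [47, 11, 25, 20]
Tree (level-order array): [47, 11, None, None, 25, 20]
Compute height bottom-up (empty subtree = -1):
  height(20) = 1 + max(-1, -1) = 0
  height(25) = 1 + max(0, -1) = 1
  height(11) = 1 + max(-1, 1) = 2
  height(47) = 1 + max(2, -1) = 3
Height = 3


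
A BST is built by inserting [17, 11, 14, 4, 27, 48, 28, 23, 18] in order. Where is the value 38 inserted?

Starting tree (level order): [17, 11, 27, 4, 14, 23, 48, None, None, None, None, 18, None, 28]
Insertion path: 17 -> 27 -> 48 -> 28
Result: insert 38 as right child of 28
Final tree (level order): [17, 11, 27, 4, 14, 23, 48, None, None, None, None, 18, None, 28, None, None, None, None, 38]


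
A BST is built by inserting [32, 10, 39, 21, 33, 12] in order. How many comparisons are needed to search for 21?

Search path for 21: 32 -> 10 -> 21
Found: True
Comparisons: 3


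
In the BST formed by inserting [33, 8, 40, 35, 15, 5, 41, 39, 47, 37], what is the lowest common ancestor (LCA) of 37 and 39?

Tree insertion order: [33, 8, 40, 35, 15, 5, 41, 39, 47, 37]
Tree (level-order array): [33, 8, 40, 5, 15, 35, 41, None, None, None, None, None, 39, None, 47, 37]
In a BST, the LCA of p=37, q=39 is the first node v on the
root-to-leaf path with p <= v <= q (go left if both < v, right if both > v).
Walk from root:
  at 33: both 37 and 39 > 33, go right
  at 40: both 37 and 39 < 40, go left
  at 35: both 37 and 39 > 35, go right
  at 39: 37 <= 39 <= 39, this is the LCA
LCA = 39


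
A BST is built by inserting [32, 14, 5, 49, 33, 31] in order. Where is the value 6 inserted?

Starting tree (level order): [32, 14, 49, 5, 31, 33]
Insertion path: 32 -> 14 -> 5
Result: insert 6 as right child of 5
Final tree (level order): [32, 14, 49, 5, 31, 33, None, None, 6]


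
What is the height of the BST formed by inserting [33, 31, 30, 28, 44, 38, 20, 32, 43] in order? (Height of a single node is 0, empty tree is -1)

Insertion order: [33, 31, 30, 28, 44, 38, 20, 32, 43]
Tree (level-order array): [33, 31, 44, 30, 32, 38, None, 28, None, None, None, None, 43, 20]
Compute height bottom-up (empty subtree = -1):
  height(20) = 1 + max(-1, -1) = 0
  height(28) = 1 + max(0, -1) = 1
  height(30) = 1 + max(1, -1) = 2
  height(32) = 1 + max(-1, -1) = 0
  height(31) = 1 + max(2, 0) = 3
  height(43) = 1 + max(-1, -1) = 0
  height(38) = 1 + max(-1, 0) = 1
  height(44) = 1 + max(1, -1) = 2
  height(33) = 1 + max(3, 2) = 4
Height = 4


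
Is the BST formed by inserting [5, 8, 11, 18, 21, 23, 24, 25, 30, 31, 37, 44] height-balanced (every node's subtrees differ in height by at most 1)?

Tree (level-order array): [5, None, 8, None, 11, None, 18, None, 21, None, 23, None, 24, None, 25, None, 30, None, 31, None, 37, None, 44]
Definition: a tree is height-balanced if, at every node, |h(left) - h(right)| <= 1 (empty subtree has height -1).
Bottom-up per-node check:
  node 44: h_left=-1, h_right=-1, diff=0 [OK], height=0
  node 37: h_left=-1, h_right=0, diff=1 [OK], height=1
  node 31: h_left=-1, h_right=1, diff=2 [FAIL (|-1-1|=2 > 1)], height=2
  node 30: h_left=-1, h_right=2, diff=3 [FAIL (|-1-2|=3 > 1)], height=3
  node 25: h_left=-1, h_right=3, diff=4 [FAIL (|-1-3|=4 > 1)], height=4
  node 24: h_left=-1, h_right=4, diff=5 [FAIL (|-1-4|=5 > 1)], height=5
  node 23: h_left=-1, h_right=5, diff=6 [FAIL (|-1-5|=6 > 1)], height=6
  node 21: h_left=-1, h_right=6, diff=7 [FAIL (|-1-6|=7 > 1)], height=7
  node 18: h_left=-1, h_right=7, diff=8 [FAIL (|-1-7|=8 > 1)], height=8
  node 11: h_left=-1, h_right=8, diff=9 [FAIL (|-1-8|=9 > 1)], height=9
  node 8: h_left=-1, h_right=9, diff=10 [FAIL (|-1-9|=10 > 1)], height=10
  node 5: h_left=-1, h_right=10, diff=11 [FAIL (|-1-10|=11 > 1)], height=11
Node 31 violates the condition: |-1 - 1| = 2 > 1.
Result: Not balanced


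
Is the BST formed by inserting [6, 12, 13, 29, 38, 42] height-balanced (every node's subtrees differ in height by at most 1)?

Tree (level-order array): [6, None, 12, None, 13, None, 29, None, 38, None, 42]
Definition: a tree is height-balanced if, at every node, |h(left) - h(right)| <= 1 (empty subtree has height -1).
Bottom-up per-node check:
  node 42: h_left=-1, h_right=-1, diff=0 [OK], height=0
  node 38: h_left=-1, h_right=0, diff=1 [OK], height=1
  node 29: h_left=-1, h_right=1, diff=2 [FAIL (|-1-1|=2 > 1)], height=2
  node 13: h_left=-1, h_right=2, diff=3 [FAIL (|-1-2|=3 > 1)], height=3
  node 12: h_left=-1, h_right=3, diff=4 [FAIL (|-1-3|=4 > 1)], height=4
  node 6: h_left=-1, h_right=4, diff=5 [FAIL (|-1-4|=5 > 1)], height=5
Node 29 violates the condition: |-1 - 1| = 2 > 1.
Result: Not balanced


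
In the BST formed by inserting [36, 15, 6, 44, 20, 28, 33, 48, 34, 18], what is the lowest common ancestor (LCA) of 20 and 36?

Tree insertion order: [36, 15, 6, 44, 20, 28, 33, 48, 34, 18]
Tree (level-order array): [36, 15, 44, 6, 20, None, 48, None, None, 18, 28, None, None, None, None, None, 33, None, 34]
In a BST, the LCA of p=20, q=36 is the first node v on the
root-to-leaf path with p <= v <= q (go left if both < v, right if both > v).
Walk from root:
  at 36: 20 <= 36 <= 36, this is the LCA
LCA = 36


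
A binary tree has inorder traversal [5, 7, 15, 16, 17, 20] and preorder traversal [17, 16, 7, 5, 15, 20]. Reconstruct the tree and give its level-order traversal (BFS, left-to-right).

Inorder:  [5, 7, 15, 16, 17, 20]
Preorder: [17, 16, 7, 5, 15, 20]
Algorithm: preorder visits root first, so consume preorder in order;
for each root, split the current inorder slice at that value into
left-subtree inorder and right-subtree inorder, then recurse.
Recursive splits:
  root=17; inorder splits into left=[5, 7, 15, 16], right=[20]
  root=16; inorder splits into left=[5, 7, 15], right=[]
  root=7; inorder splits into left=[5], right=[15]
  root=5; inorder splits into left=[], right=[]
  root=15; inorder splits into left=[], right=[]
  root=20; inorder splits into left=[], right=[]
Reconstructed level-order: [17, 16, 20, 7, 5, 15]


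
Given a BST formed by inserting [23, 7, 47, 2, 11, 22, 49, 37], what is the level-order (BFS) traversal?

Tree insertion order: [23, 7, 47, 2, 11, 22, 49, 37]
Tree (level-order array): [23, 7, 47, 2, 11, 37, 49, None, None, None, 22]
BFS from the root, enqueuing left then right child of each popped node:
  queue [23] -> pop 23, enqueue [7, 47], visited so far: [23]
  queue [7, 47] -> pop 7, enqueue [2, 11], visited so far: [23, 7]
  queue [47, 2, 11] -> pop 47, enqueue [37, 49], visited so far: [23, 7, 47]
  queue [2, 11, 37, 49] -> pop 2, enqueue [none], visited so far: [23, 7, 47, 2]
  queue [11, 37, 49] -> pop 11, enqueue [22], visited so far: [23, 7, 47, 2, 11]
  queue [37, 49, 22] -> pop 37, enqueue [none], visited so far: [23, 7, 47, 2, 11, 37]
  queue [49, 22] -> pop 49, enqueue [none], visited so far: [23, 7, 47, 2, 11, 37, 49]
  queue [22] -> pop 22, enqueue [none], visited so far: [23, 7, 47, 2, 11, 37, 49, 22]
Result: [23, 7, 47, 2, 11, 37, 49, 22]


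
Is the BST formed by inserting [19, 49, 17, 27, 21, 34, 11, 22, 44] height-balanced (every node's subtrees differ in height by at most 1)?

Tree (level-order array): [19, 17, 49, 11, None, 27, None, None, None, 21, 34, None, 22, None, 44]
Definition: a tree is height-balanced if, at every node, |h(left) - h(right)| <= 1 (empty subtree has height -1).
Bottom-up per-node check:
  node 11: h_left=-1, h_right=-1, diff=0 [OK], height=0
  node 17: h_left=0, h_right=-1, diff=1 [OK], height=1
  node 22: h_left=-1, h_right=-1, diff=0 [OK], height=0
  node 21: h_left=-1, h_right=0, diff=1 [OK], height=1
  node 44: h_left=-1, h_right=-1, diff=0 [OK], height=0
  node 34: h_left=-1, h_right=0, diff=1 [OK], height=1
  node 27: h_left=1, h_right=1, diff=0 [OK], height=2
  node 49: h_left=2, h_right=-1, diff=3 [FAIL (|2--1|=3 > 1)], height=3
  node 19: h_left=1, h_right=3, diff=2 [FAIL (|1-3|=2 > 1)], height=4
Node 49 violates the condition: |2 - -1| = 3 > 1.
Result: Not balanced


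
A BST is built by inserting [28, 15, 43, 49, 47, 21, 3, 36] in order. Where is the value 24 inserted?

Starting tree (level order): [28, 15, 43, 3, 21, 36, 49, None, None, None, None, None, None, 47]
Insertion path: 28 -> 15 -> 21
Result: insert 24 as right child of 21
Final tree (level order): [28, 15, 43, 3, 21, 36, 49, None, None, None, 24, None, None, 47]


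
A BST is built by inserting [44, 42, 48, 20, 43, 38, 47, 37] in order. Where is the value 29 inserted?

Starting tree (level order): [44, 42, 48, 20, 43, 47, None, None, 38, None, None, None, None, 37]
Insertion path: 44 -> 42 -> 20 -> 38 -> 37
Result: insert 29 as left child of 37
Final tree (level order): [44, 42, 48, 20, 43, 47, None, None, 38, None, None, None, None, 37, None, 29]


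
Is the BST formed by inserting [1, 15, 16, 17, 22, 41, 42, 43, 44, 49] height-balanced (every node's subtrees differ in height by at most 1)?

Tree (level-order array): [1, None, 15, None, 16, None, 17, None, 22, None, 41, None, 42, None, 43, None, 44, None, 49]
Definition: a tree is height-balanced if, at every node, |h(left) - h(right)| <= 1 (empty subtree has height -1).
Bottom-up per-node check:
  node 49: h_left=-1, h_right=-1, diff=0 [OK], height=0
  node 44: h_left=-1, h_right=0, diff=1 [OK], height=1
  node 43: h_left=-1, h_right=1, diff=2 [FAIL (|-1-1|=2 > 1)], height=2
  node 42: h_left=-1, h_right=2, diff=3 [FAIL (|-1-2|=3 > 1)], height=3
  node 41: h_left=-1, h_right=3, diff=4 [FAIL (|-1-3|=4 > 1)], height=4
  node 22: h_left=-1, h_right=4, diff=5 [FAIL (|-1-4|=5 > 1)], height=5
  node 17: h_left=-1, h_right=5, diff=6 [FAIL (|-1-5|=6 > 1)], height=6
  node 16: h_left=-1, h_right=6, diff=7 [FAIL (|-1-6|=7 > 1)], height=7
  node 15: h_left=-1, h_right=7, diff=8 [FAIL (|-1-7|=8 > 1)], height=8
  node 1: h_left=-1, h_right=8, diff=9 [FAIL (|-1-8|=9 > 1)], height=9
Node 43 violates the condition: |-1 - 1| = 2 > 1.
Result: Not balanced


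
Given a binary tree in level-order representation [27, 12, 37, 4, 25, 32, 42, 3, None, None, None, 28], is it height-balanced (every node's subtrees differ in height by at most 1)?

Tree (level-order array): [27, 12, 37, 4, 25, 32, 42, 3, None, None, None, 28]
Definition: a tree is height-balanced if, at every node, |h(left) - h(right)| <= 1 (empty subtree has height -1).
Bottom-up per-node check:
  node 3: h_left=-1, h_right=-1, diff=0 [OK], height=0
  node 4: h_left=0, h_right=-1, diff=1 [OK], height=1
  node 25: h_left=-1, h_right=-1, diff=0 [OK], height=0
  node 12: h_left=1, h_right=0, diff=1 [OK], height=2
  node 28: h_left=-1, h_right=-1, diff=0 [OK], height=0
  node 32: h_left=0, h_right=-1, diff=1 [OK], height=1
  node 42: h_left=-1, h_right=-1, diff=0 [OK], height=0
  node 37: h_left=1, h_right=0, diff=1 [OK], height=2
  node 27: h_left=2, h_right=2, diff=0 [OK], height=3
All nodes satisfy the balance condition.
Result: Balanced


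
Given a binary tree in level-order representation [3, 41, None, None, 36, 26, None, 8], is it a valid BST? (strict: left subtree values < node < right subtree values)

Level-order array: [3, 41, None, None, 36, 26, None, 8]
Validate using subtree bounds (lo, hi): at each node, require lo < value < hi,
then recurse left with hi=value and right with lo=value.
Preorder trace (stopping at first violation):
  at node 3 with bounds (-inf, +inf): OK
  at node 41 with bounds (-inf, 3): VIOLATION
Node 41 violates its bound: not (-inf < 41 < 3).
Result: Not a valid BST


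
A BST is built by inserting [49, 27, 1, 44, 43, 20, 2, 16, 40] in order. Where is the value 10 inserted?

Starting tree (level order): [49, 27, None, 1, 44, None, 20, 43, None, 2, None, 40, None, None, 16]
Insertion path: 49 -> 27 -> 1 -> 20 -> 2 -> 16
Result: insert 10 as left child of 16
Final tree (level order): [49, 27, None, 1, 44, None, 20, 43, None, 2, None, 40, None, None, 16, None, None, 10]


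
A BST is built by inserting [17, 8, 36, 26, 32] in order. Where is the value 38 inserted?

Starting tree (level order): [17, 8, 36, None, None, 26, None, None, 32]
Insertion path: 17 -> 36
Result: insert 38 as right child of 36
Final tree (level order): [17, 8, 36, None, None, 26, 38, None, 32]


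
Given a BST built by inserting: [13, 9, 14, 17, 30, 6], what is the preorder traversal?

Tree insertion order: [13, 9, 14, 17, 30, 6]
Tree (level-order array): [13, 9, 14, 6, None, None, 17, None, None, None, 30]
Preorder traversal: [13, 9, 6, 14, 17, 30]


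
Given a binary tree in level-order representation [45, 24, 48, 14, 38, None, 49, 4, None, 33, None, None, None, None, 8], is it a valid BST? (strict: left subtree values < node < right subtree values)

Level-order array: [45, 24, 48, 14, 38, None, 49, 4, None, 33, None, None, None, None, 8]
Validate using subtree bounds (lo, hi): at each node, require lo < value < hi,
then recurse left with hi=value and right with lo=value.
Preorder trace (stopping at first violation):
  at node 45 with bounds (-inf, +inf): OK
  at node 24 with bounds (-inf, 45): OK
  at node 14 with bounds (-inf, 24): OK
  at node 4 with bounds (-inf, 14): OK
  at node 8 with bounds (4, 14): OK
  at node 38 with bounds (24, 45): OK
  at node 33 with bounds (24, 38): OK
  at node 48 with bounds (45, +inf): OK
  at node 49 with bounds (48, +inf): OK
No violation found at any node.
Result: Valid BST


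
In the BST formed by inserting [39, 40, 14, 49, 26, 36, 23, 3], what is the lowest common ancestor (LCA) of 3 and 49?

Tree insertion order: [39, 40, 14, 49, 26, 36, 23, 3]
Tree (level-order array): [39, 14, 40, 3, 26, None, 49, None, None, 23, 36]
In a BST, the LCA of p=3, q=49 is the first node v on the
root-to-leaf path with p <= v <= q (go left if both < v, right if both > v).
Walk from root:
  at 39: 3 <= 39 <= 49, this is the LCA
LCA = 39


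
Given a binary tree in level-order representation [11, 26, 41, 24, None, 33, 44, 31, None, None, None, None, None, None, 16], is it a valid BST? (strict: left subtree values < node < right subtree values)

Level-order array: [11, 26, 41, 24, None, 33, 44, 31, None, None, None, None, None, None, 16]
Validate using subtree bounds (lo, hi): at each node, require lo < value < hi,
then recurse left with hi=value and right with lo=value.
Preorder trace (stopping at first violation):
  at node 11 with bounds (-inf, +inf): OK
  at node 26 with bounds (-inf, 11): VIOLATION
Node 26 violates its bound: not (-inf < 26 < 11).
Result: Not a valid BST


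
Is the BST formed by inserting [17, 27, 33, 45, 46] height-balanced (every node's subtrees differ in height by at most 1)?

Tree (level-order array): [17, None, 27, None, 33, None, 45, None, 46]
Definition: a tree is height-balanced if, at every node, |h(left) - h(right)| <= 1 (empty subtree has height -1).
Bottom-up per-node check:
  node 46: h_left=-1, h_right=-1, diff=0 [OK], height=0
  node 45: h_left=-1, h_right=0, diff=1 [OK], height=1
  node 33: h_left=-1, h_right=1, diff=2 [FAIL (|-1-1|=2 > 1)], height=2
  node 27: h_left=-1, h_right=2, diff=3 [FAIL (|-1-2|=3 > 1)], height=3
  node 17: h_left=-1, h_right=3, diff=4 [FAIL (|-1-3|=4 > 1)], height=4
Node 33 violates the condition: |-1 - 1| = 2 > 1.
Result: Not balanced


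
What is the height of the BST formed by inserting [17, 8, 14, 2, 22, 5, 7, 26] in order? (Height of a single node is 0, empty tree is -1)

Insertion order: [17, 8, 14, 2, 22, 5, 7, 26]
Tree (level-order array): [17, 8, 22, 2, 14, None, 26, None, 5, None, None, None, None, None, 7]
Compute height bottom-up (empty subtree = -1):
  height(7) = 1 + max(-1, -1) = 0
  height(5) = 1 + max(-1, 0) = 1
  height(2) = 1 + max(-1, 1) = 2
  height(14) = 1 + max(-1, -1) = 0
  height(8) = 1 + max(2, 0) = 3
  height(26) = 1 + max(-1, -1) = 0
  height(22) = 1 + max(-1, 0) = 1
  height(17) = 1 + max(3, 1) = 4
Height = 4


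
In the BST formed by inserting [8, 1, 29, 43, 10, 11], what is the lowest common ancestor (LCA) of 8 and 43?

Tree insertion order: [8, 1, 29, 43, 10, 11]
Tree (level-order array): [8, 1, 29, None, None, 10, 43, None, 11]
In a BST, the LCA of p=8, q=43 is the first node v on the
root-to-leaf path with p <= v <= q (go left if both < v, right if both > v).
Walk from root:
  at 8: 8 <= 8 <= 43, this is the LCA
LCA = 8


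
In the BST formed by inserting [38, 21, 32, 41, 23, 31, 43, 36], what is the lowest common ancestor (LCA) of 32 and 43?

Tree insertion order: [38, 21, 32, 41, 23, 31, 43, 36]
Tree (level-order array): [38, 21, 41, None, 32, None, 43, 23, 36, None, None, None, 31]
In a BST, the LCA of p=32, q=43 is the first node v on the
root-to-leaf path with p <= v <= q (go left if both < v, right if both > v).
Walk from root:
  at 38: 32 <= 38 <= 43, this is the LCA
LCA = 38


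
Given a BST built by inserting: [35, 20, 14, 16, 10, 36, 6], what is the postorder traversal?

Tree insertion order: [35, 20, 14, 16, 10, 36, 6]
Tree (level-order array): [35, 20, 36, 14, None, None, None, 10, 16, 6]
Postorder traversal: [6, 10, 16, 14, 20, 36, 35]


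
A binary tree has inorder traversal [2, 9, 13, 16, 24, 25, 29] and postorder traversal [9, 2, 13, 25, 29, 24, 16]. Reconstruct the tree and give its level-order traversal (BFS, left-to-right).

Inorder:   [2, 9, 13, 16, 24, 25, 29]
Postorder: [9, 2, 13, 25, 29, 24, 16]
Algorithm: postorder visits root last, so walk postorder right-to-left;
each value is the root of the current inorder slice — split it at that
value, recurse on the right subtree first, then the left.
Recursive splits:
  root=16; inorder splits into left=[2, 9, 13], right=[24, 25, 29]
  root=24; inorder splits into left=[], right=[25, 29]
  root=29; inorder splits into left=[25], right=[]
  root=25; inorder splits into left=[], right=[]
  root=13; inorder splits into left=[2, 9], right=[]
  root=2; inorder splits into left=[], right=[9]
  root=9; inorder splits into left=[], right=[]
Reconstructed level-order: [16, 13, 24, 2, 29, 9, 25]


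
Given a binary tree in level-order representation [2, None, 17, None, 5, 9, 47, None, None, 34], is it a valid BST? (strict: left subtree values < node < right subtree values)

Level-order array: [2, None, 17, None, 5, 9, 47, None, None, 34]
Validate using subtree bounds (lo, hi): at each node, require lo < value < hi,
then recurse left with hi=value and right with lo=value.
Preorder trace (stopping at first violation):
  at node 2 with bounds (-inf, +inf): OK
  at node 17 with bounds (2, +inf): OK
  at node 5 with bounds (17, +inf): VIOLATION
Node 5 violates its bound: not (17 < 5 < +inf).
Result: Not a valid BST


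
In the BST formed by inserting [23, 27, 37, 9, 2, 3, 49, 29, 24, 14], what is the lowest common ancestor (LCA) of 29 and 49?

Tree insertion order: [23, 27, 37, 9, 2, 3, 49, 29, 24, 14]
Tree (level-order array): [23, 9, 27, 2, 14, 24, 37, None, 3, None, None, None, None, 29, 49]
In a BST, the LCA of p=29, q=49 is the first node v on the
root-to-leaf path with p <= v <= q (go left if both < v, right if both > v).
Walk from root:
  at 23: both 29 and 49 > 23, go right
  at 27: both 29 and 49 > 27, go right
  at 37: 29 <= 37 <= 49, this is the LCA
LCA = 37


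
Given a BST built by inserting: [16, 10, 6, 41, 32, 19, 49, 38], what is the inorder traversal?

Tree insertion order: [16, 10, 6, 41, 32, 19, 49, 38]
Tree (level-order array): [16, 10, 41, 6, None, 32, 49, None, None, 19, 38]
Inorder traversal: [6, 10, 16, 19, 32, 38, 41, 49]


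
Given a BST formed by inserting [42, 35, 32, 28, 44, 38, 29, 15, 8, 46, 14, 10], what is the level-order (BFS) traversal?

Tree insertion order: [42, 35, 32, 28, 44, 38, 29, 15, 8, 46, 14, 10]
Tree (level-order array): [42, 35, 44, 32, 38, None, 46, 28, None, None, None, None, None, 15, 29, 8, None, None, None, None, 14, 10]
BFS from the root, enqueuing left then right child of each popped node:
  queue [42] -> pop 42, enqueue [35, 44], visited so far: [42]
  queue [35, 44] -> pop 35, enqueue [32, 38], visited so far: [42, 35]
  queue [44, 32, 38] -> pop 44, enqueue [46], visited so far: [42, 35, 44]
  queue [32, 38, 46] -> pop 32, enqueue [28], visited so far: [42, 35, 44, 32]
  queue [38, 46, 28] -> pop 38, enqueue [none], visited so far: [42, 35, 44, 32, 38]
  queue [46, 28] -> pop 46, enqueue [none], visited so far: [42, 35, 44, 32, 38, 46]
  queue [28] -> pop 28, enqueue [15, 29], visited so far: [42, 35, 44, 32, 38, 46, 28]
  queue [15, 29] -> pop 15, enqueue [8], visited so far: [42, 35, 44, 32, 38, 46, 28, 15]
  queue [29, 8] -> pop 29, enqueue [none], visited so far: [42, 35, 44, 32, 38, 46, 28, 15, 29]
  queue [8] -> pop 8, enqueue [14], visited so far: [42, 35, 44, 32, 38, 46, 28, 15, 29, 8]
  queue [14] -> pop 14, enqueue [10], visited so far: [42, 35, 44, 32, 38, 46, 28, 15, 29, 8, 14]
  queue [10] -> pop 10, enqueue [none], visited so far: [42, 35, 44, 32, 38, 46, 28, 15, 29, 8, 14, 10]
Result: [42, 35, 44, 32, 38, 46, 28, 15, 29, 8, 14, 10]


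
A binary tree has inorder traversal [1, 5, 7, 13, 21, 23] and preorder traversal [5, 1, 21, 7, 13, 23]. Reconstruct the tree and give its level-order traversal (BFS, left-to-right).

Inorder:  [1, 5, 7, 13, 21, 23]
Preorder: [5, 1, 21, 7, 13, 23]
Algorithm: preorder visits root first, so consume preorder in order;
for each root, split the current inorder slice at that value into
left-subtree inorder and right-subtree inorder, then recurse.
Recursive splits:
  root=5; inorder splits into left=[1], right=[7, 13, 21, 23]
  root=1; inorder splits into left=[], right=[]
  root=21; inorder splits into left=[7, 13], right=[23]
  root=7; inorder splits into left=[], right=[13]
  root=13; inorder splits into left=[], right=[]
  root=23; inorder splits into left=[], right=[]
Reconstructed level-order: [5, 1, 21, 7, 23, 13]
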